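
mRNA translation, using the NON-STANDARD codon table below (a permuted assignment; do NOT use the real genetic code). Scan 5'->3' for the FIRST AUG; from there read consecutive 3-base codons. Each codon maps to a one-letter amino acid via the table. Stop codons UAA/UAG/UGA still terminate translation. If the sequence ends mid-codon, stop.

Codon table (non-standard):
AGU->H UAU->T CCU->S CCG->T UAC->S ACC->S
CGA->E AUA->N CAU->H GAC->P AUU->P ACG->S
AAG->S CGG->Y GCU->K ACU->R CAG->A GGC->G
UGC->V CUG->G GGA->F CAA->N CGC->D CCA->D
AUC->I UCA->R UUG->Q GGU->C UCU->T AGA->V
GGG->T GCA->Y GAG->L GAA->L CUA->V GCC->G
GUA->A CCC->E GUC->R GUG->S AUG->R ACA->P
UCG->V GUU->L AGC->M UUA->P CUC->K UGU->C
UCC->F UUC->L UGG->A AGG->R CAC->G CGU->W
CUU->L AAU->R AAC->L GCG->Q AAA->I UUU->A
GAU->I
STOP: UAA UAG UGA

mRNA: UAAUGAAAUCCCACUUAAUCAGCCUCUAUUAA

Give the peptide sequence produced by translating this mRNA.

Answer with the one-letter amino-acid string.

Answer: RIFGPIMKT

Derivation:
start AUG at pos 2
pos 2: AUG -> R; peptide=R
pos 5: AAA -> I; peptide=RI
pos 8: UCC -> F; peptide=RIF
pos 11: CAC -> G; peptide=RIFG
pos 14: UUA -> P; peptide=RIFGP
pos 17: AUC -> I; peptide=RIFGPI
pos 20: AGC -> M; peptide=RIFGPIM
pos 23: CUC -> K; peptide=RIFGPIMK
pos 26: UAU -> T; peptide=RIFGPIMKT
pos 29: UAA -> STOP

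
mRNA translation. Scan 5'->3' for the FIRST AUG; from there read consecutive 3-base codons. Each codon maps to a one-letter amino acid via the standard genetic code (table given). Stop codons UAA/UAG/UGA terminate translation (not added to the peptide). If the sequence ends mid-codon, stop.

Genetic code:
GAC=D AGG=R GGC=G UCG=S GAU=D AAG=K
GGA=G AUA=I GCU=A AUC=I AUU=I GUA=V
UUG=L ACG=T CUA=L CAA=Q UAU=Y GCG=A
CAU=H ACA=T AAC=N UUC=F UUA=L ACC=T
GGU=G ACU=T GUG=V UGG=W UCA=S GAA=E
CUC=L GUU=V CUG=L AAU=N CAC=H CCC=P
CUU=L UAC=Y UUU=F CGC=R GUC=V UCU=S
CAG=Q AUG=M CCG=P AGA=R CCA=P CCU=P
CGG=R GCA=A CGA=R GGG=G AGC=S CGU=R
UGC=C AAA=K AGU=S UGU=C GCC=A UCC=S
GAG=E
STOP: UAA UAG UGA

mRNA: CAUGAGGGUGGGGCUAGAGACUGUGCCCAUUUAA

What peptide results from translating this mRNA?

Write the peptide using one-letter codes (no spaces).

Answer: MRVGLETVPI

Derivation:
start AUG at pos 1
pos 1: AUG -> M; peptide=M
pos 4: AGG -> R; peptide=MR
pos 7: GUG -> V; peptide=MRV
pos 10: GGG -> G; peptide=MRVG
pos 13: CUA -> L; peptide=MRVGL
pos 16: GAG -> E; peptide=MRVGLE
pos 19: ACU -> T; peptide=MRVGLET
pos 22: GUG -> V; peptide=MRVGLETV
pos 25: CCC -> P; peptide=MRVGLETVP
pos 28: AUU -> I; peptide=MRVGLETVPI
pos 31: UAA -> STOP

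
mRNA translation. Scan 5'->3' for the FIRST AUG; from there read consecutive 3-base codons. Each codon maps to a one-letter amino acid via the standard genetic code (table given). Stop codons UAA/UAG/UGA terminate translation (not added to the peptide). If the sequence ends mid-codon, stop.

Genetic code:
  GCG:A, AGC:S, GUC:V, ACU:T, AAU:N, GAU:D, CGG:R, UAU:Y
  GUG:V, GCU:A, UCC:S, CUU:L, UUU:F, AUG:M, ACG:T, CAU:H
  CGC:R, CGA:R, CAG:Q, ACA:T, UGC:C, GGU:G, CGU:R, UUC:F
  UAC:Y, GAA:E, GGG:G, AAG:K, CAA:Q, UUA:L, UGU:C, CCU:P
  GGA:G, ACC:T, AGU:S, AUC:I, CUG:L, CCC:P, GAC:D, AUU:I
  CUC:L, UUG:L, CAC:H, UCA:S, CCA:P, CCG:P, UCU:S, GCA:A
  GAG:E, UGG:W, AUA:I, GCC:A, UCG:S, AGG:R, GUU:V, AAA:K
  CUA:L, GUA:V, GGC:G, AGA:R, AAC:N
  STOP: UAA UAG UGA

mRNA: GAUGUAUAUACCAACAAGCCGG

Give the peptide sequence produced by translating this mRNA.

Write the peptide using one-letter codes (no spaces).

Answer: MYIPTSR

Derivation:
start AUG at pos 1
pos 1: AUG -> M; peptide=M
pos 4: UAU -> Y; peptide=MY
pos 7: AUA -> I; peptide=MYI
pos 10: CCA -> P; peptide=MYIP
pos 13: ACA -> T; peptide=MYIPT
pos 16: AGC -> S; peptide=MYIPTS
pos 19: CGG -> R; peptide=MYIPTSR
pos 22: only 0 nt remain (<3), stop (end of mRNA)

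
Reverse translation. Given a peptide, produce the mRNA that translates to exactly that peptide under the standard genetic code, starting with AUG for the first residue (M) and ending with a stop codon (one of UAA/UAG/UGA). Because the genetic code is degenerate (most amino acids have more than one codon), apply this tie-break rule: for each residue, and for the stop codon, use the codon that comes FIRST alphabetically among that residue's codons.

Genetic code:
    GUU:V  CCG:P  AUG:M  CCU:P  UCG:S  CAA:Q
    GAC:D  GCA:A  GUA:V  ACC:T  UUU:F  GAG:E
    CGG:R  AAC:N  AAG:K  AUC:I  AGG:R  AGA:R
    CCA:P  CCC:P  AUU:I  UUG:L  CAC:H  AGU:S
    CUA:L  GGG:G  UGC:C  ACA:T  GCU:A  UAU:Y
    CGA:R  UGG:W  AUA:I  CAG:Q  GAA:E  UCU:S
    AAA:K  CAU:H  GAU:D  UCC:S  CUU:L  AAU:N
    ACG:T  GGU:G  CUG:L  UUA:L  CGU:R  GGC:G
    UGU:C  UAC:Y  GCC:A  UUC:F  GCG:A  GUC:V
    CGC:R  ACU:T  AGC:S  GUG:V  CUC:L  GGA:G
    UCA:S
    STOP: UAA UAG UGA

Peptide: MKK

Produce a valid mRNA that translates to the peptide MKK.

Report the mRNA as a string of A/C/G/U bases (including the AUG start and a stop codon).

Answer: mRNA: AUGAAAAAAUAA

Derivation:
residue 1: M -> AUG (start codon)
residue 2: K codons sorted = AAA,AAG -> pick first = AAA
residue 3: K codons sorted = AAA,AAG -> pick first = AAA
terminator: stop codons sorted = UAA,UAG,UGA -> pick first = UAA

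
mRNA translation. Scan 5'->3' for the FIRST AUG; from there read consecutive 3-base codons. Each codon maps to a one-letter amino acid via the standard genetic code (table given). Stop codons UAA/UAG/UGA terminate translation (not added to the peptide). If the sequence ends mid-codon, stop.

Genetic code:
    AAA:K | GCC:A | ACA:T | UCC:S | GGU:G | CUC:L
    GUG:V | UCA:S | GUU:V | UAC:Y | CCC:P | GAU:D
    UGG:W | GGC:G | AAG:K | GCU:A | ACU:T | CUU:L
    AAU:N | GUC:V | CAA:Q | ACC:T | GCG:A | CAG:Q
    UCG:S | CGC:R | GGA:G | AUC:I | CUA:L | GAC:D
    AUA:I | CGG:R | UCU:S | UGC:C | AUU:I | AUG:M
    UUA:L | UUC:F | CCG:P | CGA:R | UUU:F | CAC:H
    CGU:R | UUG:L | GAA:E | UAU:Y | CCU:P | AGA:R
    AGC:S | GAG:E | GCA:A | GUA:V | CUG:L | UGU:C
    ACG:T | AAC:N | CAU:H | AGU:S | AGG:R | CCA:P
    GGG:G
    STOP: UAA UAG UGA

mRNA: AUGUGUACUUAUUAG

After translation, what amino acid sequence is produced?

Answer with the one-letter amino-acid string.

Answer: MCTY

Derivation:
start AUG at pos 0
pos 0: AUG -> M; peptide=M
pos 3: UGU -> C; peptide=MC
pos 6: ACU -> T; peptide=MCT
pos 9: UAU -> Y; peptide=MCTY
pos 12: UAG -> STOP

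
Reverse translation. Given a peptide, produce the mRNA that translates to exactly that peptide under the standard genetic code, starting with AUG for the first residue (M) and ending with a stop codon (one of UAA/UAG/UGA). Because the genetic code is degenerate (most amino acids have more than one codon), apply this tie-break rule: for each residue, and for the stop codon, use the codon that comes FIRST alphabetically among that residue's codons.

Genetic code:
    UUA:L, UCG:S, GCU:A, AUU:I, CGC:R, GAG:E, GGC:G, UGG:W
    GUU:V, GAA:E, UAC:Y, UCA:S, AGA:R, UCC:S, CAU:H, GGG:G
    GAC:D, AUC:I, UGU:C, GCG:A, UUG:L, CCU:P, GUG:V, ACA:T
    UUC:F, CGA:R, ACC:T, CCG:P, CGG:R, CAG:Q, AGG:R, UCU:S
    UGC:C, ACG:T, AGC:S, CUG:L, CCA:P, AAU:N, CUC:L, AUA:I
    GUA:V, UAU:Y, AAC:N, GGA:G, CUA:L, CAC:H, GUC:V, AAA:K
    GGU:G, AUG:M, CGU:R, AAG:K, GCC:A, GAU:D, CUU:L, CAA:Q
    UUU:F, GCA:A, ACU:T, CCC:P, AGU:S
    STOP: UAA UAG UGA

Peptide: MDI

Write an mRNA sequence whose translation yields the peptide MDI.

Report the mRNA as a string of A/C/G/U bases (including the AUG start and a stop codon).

Answer: mRNA: AUGGACAUAUAA

Derivation:
residue 1: M -> AUG (start codon)
residue 2: D codons sorted = GAC,GAU -> pick first = GAC
residue 3: I codons sorted = AUA,AUC,AUU -> pick first = AUA
terminator: stop codons sorted = UAA,UAG,UGA -> pick first = UAA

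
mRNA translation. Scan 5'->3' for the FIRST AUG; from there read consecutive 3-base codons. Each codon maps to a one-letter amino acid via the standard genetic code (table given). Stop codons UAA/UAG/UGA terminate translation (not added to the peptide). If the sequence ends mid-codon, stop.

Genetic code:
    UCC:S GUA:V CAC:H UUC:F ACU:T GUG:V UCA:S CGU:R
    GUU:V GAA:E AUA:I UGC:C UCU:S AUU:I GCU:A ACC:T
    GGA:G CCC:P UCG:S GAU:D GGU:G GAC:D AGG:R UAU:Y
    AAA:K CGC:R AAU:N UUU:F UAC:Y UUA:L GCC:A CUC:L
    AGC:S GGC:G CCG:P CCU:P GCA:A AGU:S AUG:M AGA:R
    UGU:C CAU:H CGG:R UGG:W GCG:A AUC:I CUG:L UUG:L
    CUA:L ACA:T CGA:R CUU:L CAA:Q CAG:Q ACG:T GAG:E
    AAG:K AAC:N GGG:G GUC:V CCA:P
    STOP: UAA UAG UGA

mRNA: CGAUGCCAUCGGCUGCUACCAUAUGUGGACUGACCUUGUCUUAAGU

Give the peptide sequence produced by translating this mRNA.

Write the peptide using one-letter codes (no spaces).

Answer: MPSAATICGLTLS

Derivation:
start AUG at pos 2
pos 2: AUG -> M; peptide=M
pos 5: CCA -> P; peptide=MP
pos 8: UCG -> S; peptide=MPS
pos 11: GCU -> A; peptide=MPSA
pos 14: GCU -> A; peptide=MPSAA
pos 17: ACC -> T; peptide=MPSAAT
pos 20: AUA -> I; peptide=MPSAATI
pos 23: UGU -> C; peptide=MPSAATIC
pos 26: GGA -> G; peptide=MPSAATICG
pos 29: CUG -> L; peptide=MPSAATICGL
pos 32: ACC -> T; peptide=MPSAATICGLT
pos 35: UUG -> L; peptide=MPSAATICGLTL
pos 38: UCU -> S; peptide=MPSAATICGLTLS
pos 41: UAA -> STOP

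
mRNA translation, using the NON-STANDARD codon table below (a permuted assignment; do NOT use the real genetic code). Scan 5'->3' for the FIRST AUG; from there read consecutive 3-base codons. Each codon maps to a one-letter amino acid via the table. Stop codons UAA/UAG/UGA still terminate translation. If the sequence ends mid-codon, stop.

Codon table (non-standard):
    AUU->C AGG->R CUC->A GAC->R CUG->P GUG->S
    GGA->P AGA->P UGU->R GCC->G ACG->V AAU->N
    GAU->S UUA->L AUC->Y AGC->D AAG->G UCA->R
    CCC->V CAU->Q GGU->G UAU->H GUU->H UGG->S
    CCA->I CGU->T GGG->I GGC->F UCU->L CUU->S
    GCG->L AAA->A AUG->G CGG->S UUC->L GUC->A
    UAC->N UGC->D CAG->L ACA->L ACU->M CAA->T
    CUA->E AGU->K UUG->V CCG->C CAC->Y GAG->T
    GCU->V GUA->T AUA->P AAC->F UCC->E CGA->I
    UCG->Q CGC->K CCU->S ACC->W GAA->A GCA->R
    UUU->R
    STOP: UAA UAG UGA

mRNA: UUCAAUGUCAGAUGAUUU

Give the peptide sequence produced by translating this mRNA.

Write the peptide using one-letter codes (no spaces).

Answer: GRSS

Derivation:
start AUG at pos 4
pos 4: AUG -> G; peptide=G
pos 7: UCA -> R; peptide=GR
pos 10: GAU -> S; peptide=GRS
pos 13: GAU -> S; peptide=GRSS
pos 16: only 2 nt remain (<3), stop (end of mRNA)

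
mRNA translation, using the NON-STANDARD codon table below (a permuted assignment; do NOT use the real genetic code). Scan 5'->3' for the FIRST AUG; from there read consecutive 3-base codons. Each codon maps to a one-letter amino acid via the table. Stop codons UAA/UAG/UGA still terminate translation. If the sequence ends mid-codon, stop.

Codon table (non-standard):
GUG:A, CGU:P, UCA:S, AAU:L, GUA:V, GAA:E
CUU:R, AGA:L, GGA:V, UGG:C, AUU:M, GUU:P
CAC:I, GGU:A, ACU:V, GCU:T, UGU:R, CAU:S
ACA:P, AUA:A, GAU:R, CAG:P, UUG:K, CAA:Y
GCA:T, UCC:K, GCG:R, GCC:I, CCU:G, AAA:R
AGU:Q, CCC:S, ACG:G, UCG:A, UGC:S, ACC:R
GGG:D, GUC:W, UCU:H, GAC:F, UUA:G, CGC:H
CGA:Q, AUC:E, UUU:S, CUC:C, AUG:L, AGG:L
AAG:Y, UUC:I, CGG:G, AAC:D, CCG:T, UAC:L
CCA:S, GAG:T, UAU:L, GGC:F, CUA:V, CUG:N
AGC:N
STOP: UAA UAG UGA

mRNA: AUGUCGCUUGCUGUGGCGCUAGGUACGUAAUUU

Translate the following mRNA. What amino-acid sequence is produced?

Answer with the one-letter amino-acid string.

start AUG at pos 0
pos 0: AUG -> L; peptide=L
pos 3: UCG -> A; peptide=LA
pos 6: CUU -> R; peptide=LAR
pos 9: GCU -> T; peptide=LART
pos 12: GUG -> A; peptide=LARTA
pos 15: GCG -> R; peptide=LARTAR
pos 18: CUA -> V; peptide=LARTARV
pos 21: GGU -> A; peptide=LARTARVA
pos 24: ACG -> G; peptide=LARTARVAG
pos 27: UAA -> STOP

Answer: LARTARVAG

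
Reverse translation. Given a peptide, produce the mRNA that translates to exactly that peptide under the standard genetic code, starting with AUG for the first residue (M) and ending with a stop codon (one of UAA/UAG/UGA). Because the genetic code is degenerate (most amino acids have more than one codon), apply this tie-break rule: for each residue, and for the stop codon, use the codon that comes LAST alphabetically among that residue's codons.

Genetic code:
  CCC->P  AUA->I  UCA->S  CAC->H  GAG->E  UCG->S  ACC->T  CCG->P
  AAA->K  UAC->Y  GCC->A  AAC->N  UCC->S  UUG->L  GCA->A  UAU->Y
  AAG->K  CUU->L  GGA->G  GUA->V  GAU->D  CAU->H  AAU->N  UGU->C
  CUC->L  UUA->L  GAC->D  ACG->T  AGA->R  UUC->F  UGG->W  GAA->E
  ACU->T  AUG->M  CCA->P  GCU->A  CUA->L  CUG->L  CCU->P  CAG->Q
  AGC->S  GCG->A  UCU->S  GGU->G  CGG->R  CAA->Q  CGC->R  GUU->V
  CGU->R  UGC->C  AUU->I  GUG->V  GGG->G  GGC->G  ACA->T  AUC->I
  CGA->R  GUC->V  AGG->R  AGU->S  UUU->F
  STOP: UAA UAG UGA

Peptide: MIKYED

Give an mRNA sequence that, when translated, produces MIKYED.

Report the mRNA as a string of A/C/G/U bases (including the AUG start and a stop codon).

Answer: mRNA: AUGAUUAAGUAUGAGGAUUGA

Derivation:
residue 1: M -> AUG (start codon)
residue 2: I codons sorted = AUA,AUC,AUU -> pick last = AUU
residue 3: K codons sorted = AAA,AAG -> pick last = AAG
residue 4: Y codons sorted = UAC,UAU -> pick last = UAU
residue 5: E codons sorted = GAA,GAG -> pick last = GAG
residue 6: D codons sorted = GAC,GAU -> pick last = GAU
terminator: stop codons sorted = UAA,UAG,UGA -> pick last = UGA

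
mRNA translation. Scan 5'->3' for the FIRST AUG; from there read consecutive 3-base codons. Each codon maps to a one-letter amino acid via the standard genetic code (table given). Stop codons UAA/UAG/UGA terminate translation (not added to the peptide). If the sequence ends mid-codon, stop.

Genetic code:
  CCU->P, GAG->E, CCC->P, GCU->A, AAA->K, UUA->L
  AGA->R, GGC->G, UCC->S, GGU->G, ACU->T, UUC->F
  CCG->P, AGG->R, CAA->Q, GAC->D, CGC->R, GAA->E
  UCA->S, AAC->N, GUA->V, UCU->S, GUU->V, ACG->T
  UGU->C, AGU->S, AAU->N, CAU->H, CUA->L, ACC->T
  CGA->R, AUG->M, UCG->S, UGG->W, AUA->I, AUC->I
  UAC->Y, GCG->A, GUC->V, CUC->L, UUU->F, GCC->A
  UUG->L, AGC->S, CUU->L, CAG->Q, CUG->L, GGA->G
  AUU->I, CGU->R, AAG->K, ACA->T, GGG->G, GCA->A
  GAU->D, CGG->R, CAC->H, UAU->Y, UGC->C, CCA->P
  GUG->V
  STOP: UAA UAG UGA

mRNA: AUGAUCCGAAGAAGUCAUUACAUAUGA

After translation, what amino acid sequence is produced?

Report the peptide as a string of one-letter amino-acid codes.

start AUG at pos 0
pos 0: AUG -> M; peptide=M
pos 3: AUC -> I; peptide=MI
pos 6: CGA -> R; peptide=MIR
pos 9: AGA -> R; peptide=MIRR
pos 12: AGU -> S; peptide=MIRRS
pos 15: CAU -> H; peptide=MIRRSH
pos 18: UAC -> Y; peptide=MIRRSHY
pos 21: AUA -> I; peptide=MIRRSHYI
pos 24: UGA -> STOP

Answer: MIRRSHYI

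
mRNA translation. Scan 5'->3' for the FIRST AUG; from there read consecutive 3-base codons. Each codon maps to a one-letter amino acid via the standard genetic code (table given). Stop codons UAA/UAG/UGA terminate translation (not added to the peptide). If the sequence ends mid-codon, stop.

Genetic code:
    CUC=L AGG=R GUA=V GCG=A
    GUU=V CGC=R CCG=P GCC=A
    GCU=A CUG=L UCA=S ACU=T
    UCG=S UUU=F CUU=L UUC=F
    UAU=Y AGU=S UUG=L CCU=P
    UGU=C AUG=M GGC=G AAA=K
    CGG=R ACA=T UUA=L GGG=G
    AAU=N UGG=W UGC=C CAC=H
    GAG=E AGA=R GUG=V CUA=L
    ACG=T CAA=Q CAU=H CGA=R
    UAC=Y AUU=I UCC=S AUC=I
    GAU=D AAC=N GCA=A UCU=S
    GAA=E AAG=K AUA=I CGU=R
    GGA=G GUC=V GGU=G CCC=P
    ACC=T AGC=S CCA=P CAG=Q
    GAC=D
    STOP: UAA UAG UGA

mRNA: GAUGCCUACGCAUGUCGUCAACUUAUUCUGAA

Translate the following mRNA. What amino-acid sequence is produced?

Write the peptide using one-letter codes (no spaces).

start AUG at pos 1
pos 1: AUG -> M; peptide=M
pos 4: CCU -> P; peptide=MP
pos 7: ACG -> T; peptide=MPT
pos 10: CAU -> H; peptide=MPTH
pos 13: GUC -> V; peptide=MPTHV
pos 16: GUC -> V; peptide=MPTHVV
pos 19: AAC -> N; peptide=MPTHVVN
pos 22: UUA -> L; peptide=MPTHVVNL
pos 25: UUC -> F; peptide=MPTHVVNLF
pos 28: UGA -> STOP

Answer: MPTHVVNLF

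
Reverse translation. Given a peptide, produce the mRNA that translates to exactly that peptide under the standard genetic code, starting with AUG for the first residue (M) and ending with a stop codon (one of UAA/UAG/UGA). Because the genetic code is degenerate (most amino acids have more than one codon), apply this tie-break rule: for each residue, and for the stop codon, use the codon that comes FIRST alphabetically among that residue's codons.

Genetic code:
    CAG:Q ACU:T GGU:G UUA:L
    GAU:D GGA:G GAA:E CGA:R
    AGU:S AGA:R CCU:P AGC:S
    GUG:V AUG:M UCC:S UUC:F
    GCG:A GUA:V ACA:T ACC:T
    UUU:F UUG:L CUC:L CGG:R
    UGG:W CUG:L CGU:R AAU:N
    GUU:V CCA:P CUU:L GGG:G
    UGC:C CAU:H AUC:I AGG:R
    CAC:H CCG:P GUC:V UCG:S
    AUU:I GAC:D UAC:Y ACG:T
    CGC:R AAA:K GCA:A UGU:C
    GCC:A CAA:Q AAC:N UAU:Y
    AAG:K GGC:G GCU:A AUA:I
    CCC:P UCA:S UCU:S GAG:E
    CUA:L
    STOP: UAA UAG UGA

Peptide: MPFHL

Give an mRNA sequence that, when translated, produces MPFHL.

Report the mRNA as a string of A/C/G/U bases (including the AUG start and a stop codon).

residue 1: M -> AUG (start codon)
residue 2: P codons sorted = CCA,CCC,CCG,CCU -> pick first = CCA
residue 3: F codons sorted = UUC,UUU -> pick first = UUC
residue 4: H codons sorted = CAC,CAU -> pick first = CAC
residue 5: L codons sorted = CUA,CUC,CUG,CUU,UUA,UUG -> pick first = CUA
terminator: stop codons sorted = UAA,UAG,UGA -> pick first = UAA

Answer: mRNA: AUGCCAUUCCACCUAUAA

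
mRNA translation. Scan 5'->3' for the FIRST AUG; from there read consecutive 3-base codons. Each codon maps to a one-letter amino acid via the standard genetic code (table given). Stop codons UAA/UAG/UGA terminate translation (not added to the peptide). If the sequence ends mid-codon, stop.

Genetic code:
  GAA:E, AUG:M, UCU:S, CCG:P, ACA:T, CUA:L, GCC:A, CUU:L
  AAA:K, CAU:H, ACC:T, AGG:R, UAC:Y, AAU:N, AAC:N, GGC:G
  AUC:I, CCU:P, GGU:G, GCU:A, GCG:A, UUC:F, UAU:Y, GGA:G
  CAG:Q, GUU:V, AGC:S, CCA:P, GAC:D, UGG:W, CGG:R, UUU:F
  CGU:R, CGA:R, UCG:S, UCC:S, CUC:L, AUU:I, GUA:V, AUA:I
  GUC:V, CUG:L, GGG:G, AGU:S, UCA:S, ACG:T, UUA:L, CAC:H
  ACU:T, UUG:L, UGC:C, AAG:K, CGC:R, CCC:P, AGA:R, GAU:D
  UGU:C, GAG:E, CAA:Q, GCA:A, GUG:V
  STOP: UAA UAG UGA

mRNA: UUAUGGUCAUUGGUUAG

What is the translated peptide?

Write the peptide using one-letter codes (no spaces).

Answer: MVIG

Derivation:
start AUG at pos 2
pos 2: AUG -> M; peptide=M
pos 5: GUC -> V; peptide=MV
pos 8: AUU -> I; peptide=MVI
pos 11: GGU -> G; peptide=MVIG
pos 14: UAG -> STOP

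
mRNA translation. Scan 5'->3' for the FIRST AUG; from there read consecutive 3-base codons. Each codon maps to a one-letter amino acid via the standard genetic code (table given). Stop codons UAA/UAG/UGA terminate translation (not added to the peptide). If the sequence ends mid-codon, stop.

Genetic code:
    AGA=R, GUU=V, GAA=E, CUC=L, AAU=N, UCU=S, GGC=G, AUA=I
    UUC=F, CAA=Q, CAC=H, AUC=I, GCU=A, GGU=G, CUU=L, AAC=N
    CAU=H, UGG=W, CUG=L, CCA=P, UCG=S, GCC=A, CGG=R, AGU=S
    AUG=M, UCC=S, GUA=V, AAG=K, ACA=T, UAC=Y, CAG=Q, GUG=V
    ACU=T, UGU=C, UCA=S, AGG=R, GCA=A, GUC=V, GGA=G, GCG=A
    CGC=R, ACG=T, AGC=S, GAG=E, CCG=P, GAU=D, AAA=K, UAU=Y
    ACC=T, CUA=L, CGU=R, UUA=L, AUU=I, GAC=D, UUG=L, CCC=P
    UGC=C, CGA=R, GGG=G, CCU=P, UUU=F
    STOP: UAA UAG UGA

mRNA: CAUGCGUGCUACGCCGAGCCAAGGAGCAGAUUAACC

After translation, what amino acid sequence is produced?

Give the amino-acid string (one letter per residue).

start AUG at pos 1
pos 1: AUG -> M; peptide=M
pos 4: CGU -> R; peptide=MR
pos 7: GCU -> A; peptide=MRA
pos 10: ACG -> T; peptide=MRAT
pos 13: CCG -> P; peptide=MRATP
pos 16: AGC -> S; peptide=MRATPS
pos 19: CAA -> Q; peptide=MRATPSQ
pos 22: GGA -> G; peptide=MRATPSQG
pos 25: GCA -> A; peptide=MRATPSQGA
pos 28: GAU -> D; peptide=MRATPSQGAD
pos 31: UAA -> STOP

Answer: MRATPSQGAD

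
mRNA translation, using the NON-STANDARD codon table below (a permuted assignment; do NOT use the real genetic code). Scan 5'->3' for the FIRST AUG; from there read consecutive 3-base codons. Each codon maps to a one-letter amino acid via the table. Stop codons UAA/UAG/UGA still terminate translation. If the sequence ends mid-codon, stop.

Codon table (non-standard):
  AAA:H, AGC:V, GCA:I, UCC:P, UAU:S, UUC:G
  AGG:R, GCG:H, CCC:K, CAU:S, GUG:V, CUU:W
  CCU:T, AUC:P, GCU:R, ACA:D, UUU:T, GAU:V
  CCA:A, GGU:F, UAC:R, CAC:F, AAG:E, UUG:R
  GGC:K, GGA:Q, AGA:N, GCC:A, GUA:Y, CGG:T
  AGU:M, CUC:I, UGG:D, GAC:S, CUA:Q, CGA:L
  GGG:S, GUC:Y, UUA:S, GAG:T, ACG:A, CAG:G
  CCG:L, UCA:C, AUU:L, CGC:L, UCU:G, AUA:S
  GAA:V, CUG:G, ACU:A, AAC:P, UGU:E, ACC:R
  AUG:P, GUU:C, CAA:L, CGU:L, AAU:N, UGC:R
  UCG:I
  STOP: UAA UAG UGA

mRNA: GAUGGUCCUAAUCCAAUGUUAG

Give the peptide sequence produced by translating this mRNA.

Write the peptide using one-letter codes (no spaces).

Answer: PYQPLE

Derivation:
start AUG at pos 1
pos 1: AUG -> P; peptide=P
pos 4: GUC -> Y; peptide=PY
pos 7: CUA -> Q; peptide=PYQ
pos 10: AUC -> P; peptide=PYQP
pos 13: CAA -> L; peptide=PYQPL
pos 16: UGU -> E; peptide=PYQPLE
pos 19: UAG -> STOP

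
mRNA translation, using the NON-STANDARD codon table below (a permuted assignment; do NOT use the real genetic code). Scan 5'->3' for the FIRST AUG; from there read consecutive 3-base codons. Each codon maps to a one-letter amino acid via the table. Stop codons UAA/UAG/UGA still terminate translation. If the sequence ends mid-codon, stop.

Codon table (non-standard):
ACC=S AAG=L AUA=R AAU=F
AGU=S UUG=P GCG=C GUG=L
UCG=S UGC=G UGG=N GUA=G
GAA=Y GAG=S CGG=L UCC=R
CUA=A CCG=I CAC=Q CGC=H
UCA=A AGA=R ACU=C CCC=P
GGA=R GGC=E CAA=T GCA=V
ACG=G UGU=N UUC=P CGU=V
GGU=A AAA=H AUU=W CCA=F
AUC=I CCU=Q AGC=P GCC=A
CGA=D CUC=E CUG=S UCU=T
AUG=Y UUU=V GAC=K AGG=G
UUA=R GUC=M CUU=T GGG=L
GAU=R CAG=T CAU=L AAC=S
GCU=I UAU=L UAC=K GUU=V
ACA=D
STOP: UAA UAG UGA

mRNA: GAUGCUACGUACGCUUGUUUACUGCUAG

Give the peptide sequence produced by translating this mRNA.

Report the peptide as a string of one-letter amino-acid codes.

Answer: YAVGTVKG

Derivation:
start AUG at pos 1
pos 1: AUG -> Y; peptide=Y
pos 4: CUA -> A; peptide=YA
pos 7: CGU -> V; peptide=YAV
pos 10: ACG -> G; peptide=YAVG
pos 13: CUU -> T; peptide=YAVGT
pos 16: GUU -> V; peptide=YAVGTV
pos 19: UAC -> K; peptide=YAVGTVK
pos 22: UGC -> G; peptide=YAVGTVKG
pos 25: UAG -> STOP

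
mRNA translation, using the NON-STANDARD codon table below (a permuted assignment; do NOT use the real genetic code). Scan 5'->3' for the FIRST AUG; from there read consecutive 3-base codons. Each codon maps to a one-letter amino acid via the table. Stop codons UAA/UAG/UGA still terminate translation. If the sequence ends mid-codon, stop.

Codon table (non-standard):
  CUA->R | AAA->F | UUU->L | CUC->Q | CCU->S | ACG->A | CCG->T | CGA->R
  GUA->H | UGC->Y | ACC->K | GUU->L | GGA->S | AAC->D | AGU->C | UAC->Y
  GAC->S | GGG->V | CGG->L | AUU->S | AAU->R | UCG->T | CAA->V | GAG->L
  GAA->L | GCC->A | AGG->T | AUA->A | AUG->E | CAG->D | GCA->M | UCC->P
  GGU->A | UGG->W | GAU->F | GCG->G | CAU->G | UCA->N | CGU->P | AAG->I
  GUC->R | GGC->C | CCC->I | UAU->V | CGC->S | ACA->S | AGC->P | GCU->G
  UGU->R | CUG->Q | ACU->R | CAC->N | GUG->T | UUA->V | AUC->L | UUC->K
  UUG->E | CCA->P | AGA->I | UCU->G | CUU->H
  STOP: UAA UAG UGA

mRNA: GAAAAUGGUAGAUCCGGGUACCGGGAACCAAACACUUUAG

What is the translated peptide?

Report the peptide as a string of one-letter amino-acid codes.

Answer: EHFTAKVDVSH

Derivation:
start AUG at pos 4
pos 4: AUG -> E; peptide=E
pos 7: GUA -> H; peptide=EH
pos 10: GAU -> F; peptide=EHF
pos 13: CCG -> T; peptide=EHFT
pos 16: GGU -> A; peptide=EHFTA
pos 19: ACC -> K; peptide=EHFTAK
pos 22: GGG -> V; peptide=EHFTAKV
pos 25: AAC -> D; peptide=EHFTAKVD
pos 28: CAA -> V; peptide=EHFTAKVDV
pos 31: ACA -> S; peptide=EHFTAKVDVS
pos 34: CUU -> H; peptide=EHFTAKVDVSH
pos 37: UAG -> STOP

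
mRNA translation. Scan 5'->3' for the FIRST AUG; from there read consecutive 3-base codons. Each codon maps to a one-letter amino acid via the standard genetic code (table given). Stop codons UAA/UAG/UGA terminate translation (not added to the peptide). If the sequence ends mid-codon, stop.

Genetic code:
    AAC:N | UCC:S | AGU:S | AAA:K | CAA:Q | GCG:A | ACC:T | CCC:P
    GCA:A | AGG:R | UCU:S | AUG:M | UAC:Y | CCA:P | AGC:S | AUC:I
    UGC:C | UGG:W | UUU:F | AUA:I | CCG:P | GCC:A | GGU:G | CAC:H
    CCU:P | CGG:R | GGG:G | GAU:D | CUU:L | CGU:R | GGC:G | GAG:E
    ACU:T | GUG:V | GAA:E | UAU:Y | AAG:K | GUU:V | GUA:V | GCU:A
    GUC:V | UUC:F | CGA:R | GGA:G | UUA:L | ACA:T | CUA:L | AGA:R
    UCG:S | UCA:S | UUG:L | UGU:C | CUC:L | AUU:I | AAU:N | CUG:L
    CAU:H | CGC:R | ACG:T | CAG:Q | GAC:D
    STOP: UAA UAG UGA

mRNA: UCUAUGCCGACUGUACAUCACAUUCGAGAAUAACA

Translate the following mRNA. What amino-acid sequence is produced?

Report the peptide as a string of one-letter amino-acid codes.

start AUG at pos 3
pos 3: AUG -> M; peptide=M
pos 6: CCG -> P; peptide=MP
pos 9: ACU -> T; peptide=MPT
pos 12: GUA -> V; peptide=MPTV
pos 15: CAU -> H; peptide=MPTVH
pos 18: CAC -> H; peptide=MPTVHH
pos 21: AUU -> I; peptide=MPTVHHI
pos 24: CGA -> R; peptide=MPTVHHIR
pos 27: GAA -> E; peptide=MPTVHHIRE
pos 30: UAA -> STOP

Answer: MPTVHHIRE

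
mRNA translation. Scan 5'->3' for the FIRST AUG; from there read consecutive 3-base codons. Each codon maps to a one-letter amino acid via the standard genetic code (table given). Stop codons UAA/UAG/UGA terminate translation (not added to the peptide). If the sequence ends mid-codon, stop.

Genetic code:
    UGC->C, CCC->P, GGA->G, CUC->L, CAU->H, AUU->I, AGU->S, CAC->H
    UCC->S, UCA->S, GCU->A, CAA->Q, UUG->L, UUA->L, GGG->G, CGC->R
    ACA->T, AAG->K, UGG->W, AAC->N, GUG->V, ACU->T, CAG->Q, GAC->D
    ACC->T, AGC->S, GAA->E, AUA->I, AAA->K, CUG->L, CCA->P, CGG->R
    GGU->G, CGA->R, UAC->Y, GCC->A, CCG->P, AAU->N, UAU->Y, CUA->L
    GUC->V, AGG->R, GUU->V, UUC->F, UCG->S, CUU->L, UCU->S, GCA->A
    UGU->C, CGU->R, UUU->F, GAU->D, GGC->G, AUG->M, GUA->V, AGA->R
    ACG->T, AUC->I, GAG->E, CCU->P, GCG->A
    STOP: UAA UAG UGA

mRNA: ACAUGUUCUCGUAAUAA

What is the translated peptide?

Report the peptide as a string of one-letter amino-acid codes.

Answer: MFS

Derivation:
start AUG at pos 2
pos 2: AUG -> M; peptide=M
pos 5: UUC -> F; peptide=MF
pos 8: UCG -> S; peptide=MFS
pos 11: UAA -> STOP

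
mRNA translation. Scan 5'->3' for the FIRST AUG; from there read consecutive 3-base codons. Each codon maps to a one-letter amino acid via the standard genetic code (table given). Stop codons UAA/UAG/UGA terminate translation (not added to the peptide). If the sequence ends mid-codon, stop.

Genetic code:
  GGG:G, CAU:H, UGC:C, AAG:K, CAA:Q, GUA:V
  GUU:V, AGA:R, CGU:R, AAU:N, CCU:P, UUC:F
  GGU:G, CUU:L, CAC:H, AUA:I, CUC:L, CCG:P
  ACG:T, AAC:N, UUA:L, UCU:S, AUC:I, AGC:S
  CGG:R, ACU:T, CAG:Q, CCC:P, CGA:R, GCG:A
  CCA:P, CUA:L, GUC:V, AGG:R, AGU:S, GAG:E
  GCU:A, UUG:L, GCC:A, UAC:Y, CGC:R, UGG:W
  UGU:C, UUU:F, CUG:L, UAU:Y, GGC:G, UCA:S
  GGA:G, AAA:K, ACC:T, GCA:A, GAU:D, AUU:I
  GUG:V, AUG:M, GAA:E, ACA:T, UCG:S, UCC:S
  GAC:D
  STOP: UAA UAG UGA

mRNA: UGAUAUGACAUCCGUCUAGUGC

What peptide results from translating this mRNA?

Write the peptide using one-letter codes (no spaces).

Answer: MTSV

Derivation:
start AUG at pos 4
pos 4: AUG -> M; peptide=M
pos 7: ACA -> T; peptide=MT
pos 10: UCC -> S; peptide=MTS
pos 13: GUC -> V; peptide=MTSV
pos 16: UAG -> STOP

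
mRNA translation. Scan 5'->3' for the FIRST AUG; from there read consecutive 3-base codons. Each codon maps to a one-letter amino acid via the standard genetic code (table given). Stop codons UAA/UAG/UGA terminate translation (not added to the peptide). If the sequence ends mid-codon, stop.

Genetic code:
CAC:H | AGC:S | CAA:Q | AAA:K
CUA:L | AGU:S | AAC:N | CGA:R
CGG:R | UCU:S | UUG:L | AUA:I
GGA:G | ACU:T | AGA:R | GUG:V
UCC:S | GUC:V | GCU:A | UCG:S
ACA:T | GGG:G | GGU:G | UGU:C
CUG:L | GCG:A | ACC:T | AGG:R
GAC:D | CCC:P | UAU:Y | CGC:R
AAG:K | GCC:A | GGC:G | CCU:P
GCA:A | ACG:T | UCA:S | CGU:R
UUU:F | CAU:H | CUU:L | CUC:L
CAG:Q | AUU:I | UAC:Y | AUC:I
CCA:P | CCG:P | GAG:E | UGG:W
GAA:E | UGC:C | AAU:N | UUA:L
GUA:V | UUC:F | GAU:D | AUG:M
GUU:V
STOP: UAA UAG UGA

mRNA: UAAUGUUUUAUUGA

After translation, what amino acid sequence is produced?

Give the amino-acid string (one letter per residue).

start AUG at pos 2
pos 2: AUG -> M; peptide=M
pos 5: UUU -> F; peptide=MF
pos 8: UAU -> Y; peptide=MFY
pos 11: UGA -> STOP

Answer: MFY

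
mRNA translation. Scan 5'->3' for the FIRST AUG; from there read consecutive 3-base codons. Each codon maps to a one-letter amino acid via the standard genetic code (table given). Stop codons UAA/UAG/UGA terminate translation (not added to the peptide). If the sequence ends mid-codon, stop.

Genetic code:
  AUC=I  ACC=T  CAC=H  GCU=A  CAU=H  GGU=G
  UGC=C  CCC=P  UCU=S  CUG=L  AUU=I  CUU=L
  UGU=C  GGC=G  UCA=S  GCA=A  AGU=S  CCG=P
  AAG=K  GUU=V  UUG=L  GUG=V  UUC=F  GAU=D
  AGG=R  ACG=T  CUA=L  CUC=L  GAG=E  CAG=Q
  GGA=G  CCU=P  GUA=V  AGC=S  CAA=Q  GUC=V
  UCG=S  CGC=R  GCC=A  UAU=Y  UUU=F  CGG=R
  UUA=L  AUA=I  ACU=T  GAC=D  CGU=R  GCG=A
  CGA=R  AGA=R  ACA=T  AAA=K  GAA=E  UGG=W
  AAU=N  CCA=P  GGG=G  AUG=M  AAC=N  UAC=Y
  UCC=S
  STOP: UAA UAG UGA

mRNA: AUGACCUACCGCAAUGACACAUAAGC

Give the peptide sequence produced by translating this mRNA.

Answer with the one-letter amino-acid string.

Answer: MTYRNDT

Derivation:
start AUG at pos 0
pos 0: AUG -> M; peptide=M
pos 3: ACC -> T; peptide=MT
pos 6: UAC -> Y; peptide=MTY
pos 9: CGC -> R; peptide=MTYR
pos 12: AAU -> N; peptide=MTYRN
pos 15: GAC -> D; peptide=MTYRND
pos 18: ACA -> T; peptide=MTYRNDT
pos 21: UAA -> STOP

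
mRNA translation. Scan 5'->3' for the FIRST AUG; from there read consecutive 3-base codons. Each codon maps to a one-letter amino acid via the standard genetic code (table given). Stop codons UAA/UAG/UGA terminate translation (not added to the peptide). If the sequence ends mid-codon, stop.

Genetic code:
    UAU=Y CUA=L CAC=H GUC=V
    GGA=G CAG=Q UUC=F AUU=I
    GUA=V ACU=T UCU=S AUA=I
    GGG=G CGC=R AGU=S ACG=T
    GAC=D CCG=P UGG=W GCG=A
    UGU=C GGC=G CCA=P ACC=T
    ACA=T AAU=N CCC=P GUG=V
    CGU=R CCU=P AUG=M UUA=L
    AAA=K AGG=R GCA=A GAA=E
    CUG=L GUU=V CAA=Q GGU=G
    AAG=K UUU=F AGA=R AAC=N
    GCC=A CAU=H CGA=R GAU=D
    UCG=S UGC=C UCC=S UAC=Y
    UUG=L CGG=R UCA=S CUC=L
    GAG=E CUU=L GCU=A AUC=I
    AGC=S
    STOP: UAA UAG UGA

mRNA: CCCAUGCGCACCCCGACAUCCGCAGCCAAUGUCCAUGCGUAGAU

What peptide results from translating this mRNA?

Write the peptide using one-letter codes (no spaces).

start AUG at pos 3
pos 3: AUG -> M; peptide=M
pos 6: CGC -> R; peptide=MR
pos 9: ACC -> T; peptide=MRT
pos 12: CCG -> P; peptide=MRTP
pos 15: ACA -> T; peptide=MRTPT
pos 18: UCC -> S; peptide=MRTPTS
pos 21: GCA -> A; peptide=MRTPTSA
pos 24: GCC -> A; peptide=MRTPTSAA
pos 27: AAU -> N; peptide=MRTPTSAAN
pos 30: GUC -> V; peptide=MRTPTSAANV
pos 33: CAU -> H; peptide=MRTPTSAANVH
pos 36: GCG -> A; peptide=MRTPTSAANVHA
pos 39: UAG -> STOP

Answer: MRTPTSAANVHA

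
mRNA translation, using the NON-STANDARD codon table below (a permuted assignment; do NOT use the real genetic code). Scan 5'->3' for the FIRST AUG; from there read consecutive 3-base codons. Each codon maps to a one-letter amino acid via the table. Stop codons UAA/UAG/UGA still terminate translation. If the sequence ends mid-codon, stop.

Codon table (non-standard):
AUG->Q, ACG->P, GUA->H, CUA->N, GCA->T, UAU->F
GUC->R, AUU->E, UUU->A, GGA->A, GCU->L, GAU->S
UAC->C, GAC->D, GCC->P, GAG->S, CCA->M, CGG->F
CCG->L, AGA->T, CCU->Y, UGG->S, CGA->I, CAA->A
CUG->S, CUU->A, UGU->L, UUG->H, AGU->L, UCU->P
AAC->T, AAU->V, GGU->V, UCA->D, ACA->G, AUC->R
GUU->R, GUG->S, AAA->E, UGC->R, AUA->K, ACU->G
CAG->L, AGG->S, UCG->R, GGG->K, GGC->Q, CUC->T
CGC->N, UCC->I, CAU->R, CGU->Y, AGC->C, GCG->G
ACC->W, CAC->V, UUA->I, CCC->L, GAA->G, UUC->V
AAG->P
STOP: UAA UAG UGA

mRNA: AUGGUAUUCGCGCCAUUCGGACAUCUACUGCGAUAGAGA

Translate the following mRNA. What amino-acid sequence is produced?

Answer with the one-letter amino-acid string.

Answer: QHVGMVARNSI

Derivation:
start AUG at pos 0
pos 0: AUG -> Q; peptide=Q
pos 3: GUA -> H; peptide=QH
pos 6: UUC -> V; peptide=QHV
pos 9: GCG -> G; peptide=QHVG
pos 12: CCA -> M; peptide=QHVGM
pos 15: UUC -> V; peptide=QHVGMV
pos 18: GGA -> A; peptide=QHVGMVA
pos 21: CAU -> R; peptide=QHVGMVAR
pos 24: CUA -> N; peptide=QHVGMVARN
pos 27: CUG -> S; peptide=QHVGMVARNS
pos 30: CGA -> I; peptide=QHVGMVARNSI
pos 33: UAG -> STOP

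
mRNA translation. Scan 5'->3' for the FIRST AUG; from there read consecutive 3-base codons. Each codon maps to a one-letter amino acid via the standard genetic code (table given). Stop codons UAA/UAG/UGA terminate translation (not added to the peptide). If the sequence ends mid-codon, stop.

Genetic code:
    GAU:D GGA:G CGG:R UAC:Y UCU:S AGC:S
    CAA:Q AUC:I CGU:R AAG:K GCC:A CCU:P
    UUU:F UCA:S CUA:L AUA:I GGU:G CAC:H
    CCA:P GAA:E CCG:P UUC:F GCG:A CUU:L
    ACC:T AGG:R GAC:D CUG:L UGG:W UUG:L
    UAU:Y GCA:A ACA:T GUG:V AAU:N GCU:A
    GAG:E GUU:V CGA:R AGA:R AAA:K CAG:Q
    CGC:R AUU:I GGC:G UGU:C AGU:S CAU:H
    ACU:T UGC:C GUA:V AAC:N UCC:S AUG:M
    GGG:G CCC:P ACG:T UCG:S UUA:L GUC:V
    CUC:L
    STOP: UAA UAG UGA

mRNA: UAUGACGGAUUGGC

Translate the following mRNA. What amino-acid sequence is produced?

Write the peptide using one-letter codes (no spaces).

Answer: MTDW

Derivation:
start AUG at pos 1
pos 1: AUG -> M; peptide=M
pos 4: ACG -> T; peptide=MT
pos 7: GAU -> D; peptide=MTD
pos 10: UGG -> W; peptide=MTDW
pos 13: only 1 nt remain (<3), stop (end of mRNA)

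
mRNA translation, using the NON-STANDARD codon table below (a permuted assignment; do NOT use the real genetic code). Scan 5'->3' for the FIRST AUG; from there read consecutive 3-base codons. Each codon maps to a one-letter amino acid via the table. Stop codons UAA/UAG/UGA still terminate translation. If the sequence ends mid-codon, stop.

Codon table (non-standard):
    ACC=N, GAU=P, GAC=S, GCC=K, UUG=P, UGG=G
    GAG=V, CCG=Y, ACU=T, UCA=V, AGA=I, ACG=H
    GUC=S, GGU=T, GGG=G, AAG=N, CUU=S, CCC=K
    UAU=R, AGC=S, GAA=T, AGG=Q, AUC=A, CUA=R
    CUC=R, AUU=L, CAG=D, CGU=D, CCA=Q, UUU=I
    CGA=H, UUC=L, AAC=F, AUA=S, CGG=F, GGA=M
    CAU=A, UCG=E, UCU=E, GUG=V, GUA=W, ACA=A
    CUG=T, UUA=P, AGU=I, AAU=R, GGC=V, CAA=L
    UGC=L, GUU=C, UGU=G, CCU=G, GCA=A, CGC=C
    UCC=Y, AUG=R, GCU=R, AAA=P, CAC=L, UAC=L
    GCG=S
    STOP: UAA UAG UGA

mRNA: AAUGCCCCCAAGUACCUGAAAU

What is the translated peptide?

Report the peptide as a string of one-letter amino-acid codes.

Answer: RKQIN

Derivation:
start AUG at pos 1
pos 1: AUG -> R; peptide=R
pos 4: CCC -> K; peptide=RK
pos 7: CCA -> Q; peptide=RKQ
pos 10: AGU -> I; peptide=RKQI
pos 13: ACC -> N; peptide=RKQIN
pos 16: UGA -> STOP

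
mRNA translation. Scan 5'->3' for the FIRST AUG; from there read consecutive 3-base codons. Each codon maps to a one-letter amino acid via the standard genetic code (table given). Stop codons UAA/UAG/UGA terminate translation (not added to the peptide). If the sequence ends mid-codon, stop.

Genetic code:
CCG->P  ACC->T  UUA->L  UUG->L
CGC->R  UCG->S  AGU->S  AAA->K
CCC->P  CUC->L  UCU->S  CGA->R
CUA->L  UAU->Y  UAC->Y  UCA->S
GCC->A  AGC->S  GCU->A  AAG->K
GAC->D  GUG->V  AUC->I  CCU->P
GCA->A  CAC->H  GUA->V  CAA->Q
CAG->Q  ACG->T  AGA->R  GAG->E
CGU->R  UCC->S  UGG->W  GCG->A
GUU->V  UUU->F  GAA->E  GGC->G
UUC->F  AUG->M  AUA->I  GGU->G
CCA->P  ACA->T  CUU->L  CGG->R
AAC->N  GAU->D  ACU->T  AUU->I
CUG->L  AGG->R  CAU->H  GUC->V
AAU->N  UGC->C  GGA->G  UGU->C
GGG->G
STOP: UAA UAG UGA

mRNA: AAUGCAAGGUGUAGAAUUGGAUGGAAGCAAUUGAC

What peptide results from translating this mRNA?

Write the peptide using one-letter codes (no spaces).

start AUG at pos 1
pos 1: AUG -> M; peptide=M
pos 4: CAA -> Q; peptide=MQ
pos 7: GGU -> G; peptide=MQG
pos 10: GUA -> V; peptide=MQGV
pos 13: GAA -> E; peptide=MQGVE
pos 16: UUG -> L; peptide=MQGVEL
pos 19: GAU -> D; peptide=MQGVELD
pos 22: GGA -> G; peptide=MQGVELDG
pos 25: AGC -> S; peptide=MQGVELDGS
pos 28: AAU -> N; peptide=MQGVELDGSN
pos 31: UGA -> STOP

Answer: MQGVELDGSN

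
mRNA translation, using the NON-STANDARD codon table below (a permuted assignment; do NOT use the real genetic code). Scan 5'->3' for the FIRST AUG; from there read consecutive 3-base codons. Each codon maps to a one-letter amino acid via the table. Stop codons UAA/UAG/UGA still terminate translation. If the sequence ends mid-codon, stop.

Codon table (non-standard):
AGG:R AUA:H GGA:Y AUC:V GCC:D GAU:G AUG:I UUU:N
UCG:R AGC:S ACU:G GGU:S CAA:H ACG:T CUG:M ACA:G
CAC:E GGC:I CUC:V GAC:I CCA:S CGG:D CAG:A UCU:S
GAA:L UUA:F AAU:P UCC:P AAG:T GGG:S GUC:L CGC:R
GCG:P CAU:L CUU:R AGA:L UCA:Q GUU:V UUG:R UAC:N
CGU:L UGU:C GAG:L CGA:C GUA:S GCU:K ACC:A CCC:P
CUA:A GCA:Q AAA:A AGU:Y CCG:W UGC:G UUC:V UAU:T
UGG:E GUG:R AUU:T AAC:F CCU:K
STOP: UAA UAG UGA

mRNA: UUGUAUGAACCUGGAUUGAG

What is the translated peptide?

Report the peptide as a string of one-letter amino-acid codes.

start AUG at pos 4
pos 4: AUG -> I; peptide=I
pos 7: AAC -> F; peptide=IF
pos 10: CUG -> M; peptide=IFM
pos 13: GAU -> G; peptide=IFMG
pos 16: UGA -> STOP

Answer: IFMG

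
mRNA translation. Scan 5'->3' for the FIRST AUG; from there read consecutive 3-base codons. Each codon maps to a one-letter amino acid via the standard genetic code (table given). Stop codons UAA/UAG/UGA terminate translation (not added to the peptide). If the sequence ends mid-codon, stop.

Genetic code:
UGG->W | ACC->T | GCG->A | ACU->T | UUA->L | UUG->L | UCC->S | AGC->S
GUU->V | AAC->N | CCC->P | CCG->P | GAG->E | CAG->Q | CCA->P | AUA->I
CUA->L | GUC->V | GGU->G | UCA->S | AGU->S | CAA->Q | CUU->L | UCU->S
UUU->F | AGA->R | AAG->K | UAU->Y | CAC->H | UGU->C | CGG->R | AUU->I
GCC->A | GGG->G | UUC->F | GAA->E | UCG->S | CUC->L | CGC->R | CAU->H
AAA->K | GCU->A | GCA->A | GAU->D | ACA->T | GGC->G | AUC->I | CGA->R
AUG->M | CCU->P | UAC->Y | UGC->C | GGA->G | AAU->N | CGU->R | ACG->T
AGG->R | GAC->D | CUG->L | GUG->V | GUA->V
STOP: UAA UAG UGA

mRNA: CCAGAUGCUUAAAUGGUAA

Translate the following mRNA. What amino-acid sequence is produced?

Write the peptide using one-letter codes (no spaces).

start AUG at pos 4
pos 4: AUG -> M; peptide=M
pos 7: CUU -> L; peptide=ML
pos 10: AAA -> K; peptide=MLK
pos 13: UGG -> W; peptide=MLKW
pos 16: UAA -> STOP

Answer: MLKW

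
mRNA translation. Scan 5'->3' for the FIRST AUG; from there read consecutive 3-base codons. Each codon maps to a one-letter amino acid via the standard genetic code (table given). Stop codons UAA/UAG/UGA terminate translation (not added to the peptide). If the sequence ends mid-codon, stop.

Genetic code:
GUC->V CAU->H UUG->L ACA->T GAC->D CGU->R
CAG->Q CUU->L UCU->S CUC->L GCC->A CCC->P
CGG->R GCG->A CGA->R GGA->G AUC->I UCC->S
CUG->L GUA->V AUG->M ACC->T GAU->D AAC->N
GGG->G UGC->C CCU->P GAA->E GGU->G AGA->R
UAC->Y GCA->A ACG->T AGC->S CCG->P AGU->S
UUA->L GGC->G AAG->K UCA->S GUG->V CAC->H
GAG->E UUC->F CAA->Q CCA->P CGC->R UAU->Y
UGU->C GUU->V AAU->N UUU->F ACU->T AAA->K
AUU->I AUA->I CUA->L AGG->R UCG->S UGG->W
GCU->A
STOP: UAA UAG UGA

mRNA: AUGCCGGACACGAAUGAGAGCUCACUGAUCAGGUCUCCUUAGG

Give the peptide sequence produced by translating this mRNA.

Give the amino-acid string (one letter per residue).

start AUG at pos 0
pos 0: AUG -> M; peptide=M
pos 3: CCG -> P; peptide=MP
pos 6: GAC -> D; peptide=MPD
pos 9: ACG -> T; peptide=MPDT
pos 12: AAU -> N; peptide=MPDTN
pos 15: GAG -> E; peptide=MPDTNE
pos 18: AGC -> S; peptide=MPDTNES
pos 21: UCA -> S; peptide=MPDTNESS
pos 24: CUG -> L; peptide=MPDTNESSL
pos 27: AUC -> I; peptide=MPDTNESSLI
pos 30: AGG -> R; peptide=MPDTNESSLIR
pos 33: UCU -> S; peptide=MPDTNESSLIRS
pos 36: CCU -> P; peptide=MPDTNESSLIRSP
pos 39: UAG -> STOP

Answer: MPDTNESSLIRSP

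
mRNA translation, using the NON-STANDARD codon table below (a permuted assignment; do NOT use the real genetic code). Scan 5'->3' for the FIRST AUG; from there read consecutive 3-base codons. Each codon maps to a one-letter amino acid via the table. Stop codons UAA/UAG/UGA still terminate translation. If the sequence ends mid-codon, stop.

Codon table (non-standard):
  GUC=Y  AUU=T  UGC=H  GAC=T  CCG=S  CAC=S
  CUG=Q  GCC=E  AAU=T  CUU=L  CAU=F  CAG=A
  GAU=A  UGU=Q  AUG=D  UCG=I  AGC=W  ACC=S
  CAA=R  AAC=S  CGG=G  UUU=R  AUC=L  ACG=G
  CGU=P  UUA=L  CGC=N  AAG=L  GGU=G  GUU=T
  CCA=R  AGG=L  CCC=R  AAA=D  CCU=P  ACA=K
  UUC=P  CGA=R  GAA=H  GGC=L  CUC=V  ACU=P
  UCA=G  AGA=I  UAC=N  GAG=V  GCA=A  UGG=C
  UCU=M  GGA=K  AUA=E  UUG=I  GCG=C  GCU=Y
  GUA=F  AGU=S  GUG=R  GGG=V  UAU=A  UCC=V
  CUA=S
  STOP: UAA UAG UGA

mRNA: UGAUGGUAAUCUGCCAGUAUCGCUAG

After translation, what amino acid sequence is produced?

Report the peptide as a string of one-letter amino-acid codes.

Answer: DFLHAAN

Derivation:
start AUG at pos 2
pos 2: AUG -> D; peptide=D
pos 5: GUA -> F; peptide=DF
pos 8: AUC -> L; peptide=DFL
pos 11: UGC -> H; peptide=DFLH
pos 14: CAG -> A; peptide=DFLHA
pos 17: UAU -> A; peptide=DFLHAA
pos 20: CGC -> N; peptide=DFLHAAN
pos 23: UAG -> STOP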